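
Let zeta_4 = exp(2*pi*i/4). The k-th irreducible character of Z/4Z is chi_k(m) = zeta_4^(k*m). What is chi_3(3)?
chi_3(3) = zeta_4^9 = I

Solution. chi_3(3) = zeta_4^(3*3) = zeta_4^9. Since zeta_4^4 = 1, this equals zeta_4^1 = exp(2*pi*i*1/4) = I.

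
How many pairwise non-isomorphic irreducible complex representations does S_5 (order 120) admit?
7

Details: The number of irreducible complex representations of a finite group equals its number of conjugacy classes. Conjugacy classes in S_5 correspond to cycle types, i.e. partitions of 5; there are p(5) = 7 of them, so S_5 (order 120) has exactly 7 irreducible complex representations.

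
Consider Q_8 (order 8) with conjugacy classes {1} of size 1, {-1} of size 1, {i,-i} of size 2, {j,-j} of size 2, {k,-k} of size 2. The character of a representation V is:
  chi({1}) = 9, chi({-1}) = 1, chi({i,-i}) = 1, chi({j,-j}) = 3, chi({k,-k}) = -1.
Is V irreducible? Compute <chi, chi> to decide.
Not irreducible (reducible): <chi, chi> = 13 > 1.

Derivation: <chi, chi> = (1/|G|) sum_C |C| * |chi(C)|^2 = (1/8)[1*|9|^2 + 1*|1|^2 + 2*|1|^2 + 2*|3|^2 + 2*|-1|^2]
  = (1/8)[(81) + (1) + (2) + (18) + (2)] = 104/8 = 13.
A character is irreducible iff <chi, chi> = 1, so this representation is reducible.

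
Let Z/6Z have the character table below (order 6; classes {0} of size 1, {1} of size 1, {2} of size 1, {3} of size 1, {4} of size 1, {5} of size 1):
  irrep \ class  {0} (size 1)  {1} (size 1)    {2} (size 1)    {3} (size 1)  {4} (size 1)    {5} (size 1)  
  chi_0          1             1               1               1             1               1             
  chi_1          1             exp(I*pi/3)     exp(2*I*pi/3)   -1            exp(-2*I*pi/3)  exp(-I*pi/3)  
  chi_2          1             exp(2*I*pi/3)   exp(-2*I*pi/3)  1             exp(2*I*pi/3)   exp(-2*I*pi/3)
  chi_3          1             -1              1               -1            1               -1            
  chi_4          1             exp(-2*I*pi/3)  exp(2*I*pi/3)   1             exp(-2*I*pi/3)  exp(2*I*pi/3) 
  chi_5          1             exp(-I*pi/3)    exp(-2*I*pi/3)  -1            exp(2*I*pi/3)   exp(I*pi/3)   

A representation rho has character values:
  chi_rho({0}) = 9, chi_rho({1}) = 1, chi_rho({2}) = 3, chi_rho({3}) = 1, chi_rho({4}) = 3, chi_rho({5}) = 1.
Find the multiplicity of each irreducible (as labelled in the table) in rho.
Multiplicities: chi_0: 3, chi_1: 1, chi_2: 1, chi_3: 2, chi_4: 1, chi_5: 1.

Solution. Use <chi_rho, chi> = (1/|G|) sum_C |C| * chi_rho(C) * conj(chi(C)) with |G| = 6 for each irreducible chi in the table:
  <chi_rho, chi_0> = (1/6)[1*(9)*conj(1) + 1*(1)*conj(1) + 1*(3)*conj(1) + 1*(1)*conj(1) + 1*(3)*conj(1) + 1*(1)*conj(1)]
      = (1/6)[(9) + (1) + (3) + (1) + (3) + (1)] = 18/6 = 3
  <chi_rho, chi_1> = (1/6)[1*(9)*conj(1) + 1*(1)*conj(exp(I*pi/3)) + 1*(3)*conj(exp(2*I*pi/3)) + 1*(1)*conj(-1) + 1*(3)*conj(exp(-2*I*pi/3)) + 1*(1)*conj(exp(-I*pi/3))]
      = (1/6)[(9) + (exp(-2*I*pi/3) + exp(-I*pi/3) + exp(I*pi/3)) + (2 + 5*exp(-2*I*pi/3) + 2*exp(2*I*pi/3)) + (-1) + (2 + 2*exp(-2*I*pi/3) + 5*exp(2*I*pi/3)) + (exp(-I*pi/3) + exp(2*I*pi/3) + exp(I*pi/3))] = 6/6 = 1
  <chi_rho, chi_2> = (1/6)[1*(9)*conj(1) + 1*(1)*conj(exp(2*I*pi/3)) + 1*(3)*conj(exp(-2*I*pi/3)) + 1*(1)*conj(1) + 1*(3)*conj(exp(2*I*pi/3)) + 1*(1)*conj(exp(-2*I*pi/3))]
      = (1/6)[(9) + (exp(-2*I*pi/3) + exp(-I*pi/3) + exp(2*I*pi/3)) + (2 + 2*exp(-2*I*pi/3) + 5*exp(2*I*pi/3)) + (1) + (2 + 5*exp(-2*I*pi/3) + 2*exp(2*I*pi/3)) + (exp(-2*I*pi/3) + exp(2*I*pi/3) + exp(I*pi/3))] = 6/6 = 1
  <chi_rho, chi_3> = (1/6)[1*(9)*conj(1) + 1*(1)*conj(-1) + 1*(3)*conj(1) + 1*(1)*conj(-1) + 1*(3)*conj(1) + 1*(1)*conj(-1)]
      = (1/6)[(9) + (-1) + (3) + (-1) + (3) + (-1)] = 12/6 = 2
  <chi_rho, chi_4> = (1/6)[1*(9)*conj(1) + 1*(1)*conj(exp(-2*I*pi/3)) + 1*(3)*conj(exp(2*I*pi/3)) + 1*(1)*conj(1) + 1*(3)*conj(exp(-2*I*pi/3)) + 1*(1)*conj(exp(2*I*pi/3))]
      = (1/6)[(9) + (exp(-2*I*pi/3) + exp(2*I*pi/3) + exp(I*pi/3)) + (2 + 5*exp(-2*I*pi/3) + 2*exp(2*I*pi/3)) + (1) + (2 + 2*exp(-2*I*pi/3) + 5*exp(2*I*pi/3)) + (exp(-2*I*pi/3) + exp(-I*pi/3) + exp(2*I*pi/3))] = 6/6 = 1
  <chi_rho, chi_5> = (1/6)[1*(9)*conj(1) + 1*(1)*conj(exp(-I*pi/3)) + 1*(3)*conj(exp(-2*I*pi/3)) + 1*(1)*conj(-1) + 1*(3)*conj(exp(2*I*pi/3)) + 1*(1)*conj(exp(I*pi/3))]
      = (1/6)[(9) + (exp(-I*pi/3) + exp(2*I*pi/3) + exp(I*pi/3)) + (2 + 2*exp(-2*I*pi/3) + 5*exp(2*I*pi/3)) + (-1) + (2 + 5*exp(-2*I*pi/3) + 2*exp(2*I*pi/3)) + (exp(-2*I*pi/3) + exp(-I*pi/3) + exp(I*pi/3))] = 6/6 = 1
(Exp terms are combined using exp(i*s)*conj(exp(i*t)) = exp(i*(s-t)), and sums of them are collapsed using the identity that for every m > 1 the m distinct m-th roots of unity sum to 0, e.g. 1 + exp(2*I*pi/3) + exp(-2*I*pi/3) = 0.)
Dimension check: dim(rho) = sum (mult * dim) = 3*1 + 1*1 + 1*1 + 2*1 + 1*1 + 1*1 = 9 = chi_rho(e) = 9.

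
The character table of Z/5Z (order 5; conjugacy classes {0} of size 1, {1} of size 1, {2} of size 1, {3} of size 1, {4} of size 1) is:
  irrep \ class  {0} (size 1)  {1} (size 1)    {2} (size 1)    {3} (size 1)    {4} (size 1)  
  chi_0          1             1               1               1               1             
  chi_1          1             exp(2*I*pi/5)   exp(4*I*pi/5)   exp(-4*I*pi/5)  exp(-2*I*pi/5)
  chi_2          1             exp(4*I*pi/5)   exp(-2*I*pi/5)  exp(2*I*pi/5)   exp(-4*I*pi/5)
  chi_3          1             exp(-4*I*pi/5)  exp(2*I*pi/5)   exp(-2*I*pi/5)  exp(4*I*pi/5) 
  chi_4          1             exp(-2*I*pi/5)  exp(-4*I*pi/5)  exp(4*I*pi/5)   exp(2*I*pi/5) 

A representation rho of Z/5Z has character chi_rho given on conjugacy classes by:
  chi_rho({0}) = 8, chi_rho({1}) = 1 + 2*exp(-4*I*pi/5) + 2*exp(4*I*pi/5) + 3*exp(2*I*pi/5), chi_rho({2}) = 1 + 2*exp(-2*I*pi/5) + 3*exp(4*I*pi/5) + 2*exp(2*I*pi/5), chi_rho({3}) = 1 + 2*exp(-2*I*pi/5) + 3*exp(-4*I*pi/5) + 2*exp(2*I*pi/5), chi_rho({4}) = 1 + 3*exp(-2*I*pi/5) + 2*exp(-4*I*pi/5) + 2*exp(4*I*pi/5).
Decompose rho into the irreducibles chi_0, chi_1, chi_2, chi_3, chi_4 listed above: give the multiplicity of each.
Multiplicities: chi_0: 1, chi_1: 3, chi_2: 2, chi_3: 2, chi_4: 0.

Derivation: Use <chi_rho, chi> = (1/|G|) sum_C |C| * chi_rho(C) * conj(chi(C)) with |G| = 5 for each irreducible chi in the table:
  <chi_rho, chi_0> = (1/5)[1*(8)*conj(1) + 1*(1 + 2*exp(-4*I*pi/5) + 2*exp(4*I*pi/5) + 3*exp(2*I*pi/5))*conj(1) + 1*(1 + 2*exp(-2*I*pi/5) + 3*exp(4*I*pi/5) + 2*exp(2*I*pi/5))*conj(1) + 1*(1 + 2*exp(-2*I*pi/5) + 3*exp(-4*I*pi/5) + 2*exp(2*I*pi/5))*conj(1) + 1*(1 + 3*exp(-2*I*pi/5) + 2*exp(-4*I*pi/5) + 2*exp(4*I*pi/5))*conj(1)]
      = (1/5)[(8) + (1 + 2*exp(-4*I*pi/5) + 2*exp(4*I*pi/5) + 3*exp(2*I*pi/5)) + (1 + 2*exp(-2*I*pi/5) + 3*exp(4*I*pi/5) + 2*exp(2*I*pi/5)) + (1 + 2*exp(-2*I*pi/5) + 3*exp(-4*I*pi/5) + 2*exp(2*I*pi/5)) + (1 + 3*exp(-2*I*pi/5) + 2*exp(-4*I*pi/5) + 2*exp(4*I*pi/5))] = 5/5 = 1
  <chi_rho, chi_1> = (1/5)[1*(8)*conj(1) + 1*(1 + 2*exp(-4*I*pi/5) + 2*exp(4*I*pi/5) + 3*exp(2*I*pi/5))*conj(exp(2*I*pi/5)) + 1*(1 + 2*exp(-2*I*pi/5) + 3*exp(4*I*pi/5) + 2*exp(2*I*pi/5))*conj(exp(4*I*pi/5)) + 1*(1 + 2*exp(-2*I*pi/5) + 3*exp(-4*I*pi/5) + 2*exp(2*I*pi/5))*conj(exp(-4*I*pi/5)) + 1*(1 + 3*exp(-2*I*pi/5) + 2*exp(-4*I*pi/5) + 2*exp(4*I*pi/5))*conj(exp(-2*I*pi/5))]
      = (1/5)[(8) + (3 + exp(-2*I*pi/5) + 2*exp(4*I*pi/5) + 2*exp(2*I*pi/5)) + (3 + 2*exp(-2*I*pi/5) + exp(-4*I*pi/5) + 2*exp(4*I*pi/5)) + (3 + 2*exp(-4*I*pi/5) + exp(4*I*pi/5) + 2*exp(2*I*pi/5)) + (3 + 2*exp(-2*I*pi/5) + 2*exp(-4*I*pi/5) + exp(2*I*pi/5))] = 15/5 = 3
  <chi_rho, chi_2> = (1/5)[1*(8)*conj(1) + 1*(1 + 2*exp(-4*I*pi/5) + 2*exp(4*I*pi/5) + 3*exp(2*I*pi/5))*conj(exp(4*I*pi/5)) + 1*(1 + 2*exp(-2*I*pi/5) + 3*exp(4*I*pi/5) + 2*exp(2*I*pi/5))*conj(exp(-2*I*pi/5)) + 1*(1 + 2*exp(-2*I*pi/5) + 3*exp(-4*I*pi/5) + 2*exp(2*I*pi/5))*conj(exp(2*I*pi/5)) + 1*(1 + 3*exp(-2*I*pi/5) + 2*exp(-4*I*pi/5) + 2*exp(4*I*pi/5))*conj(exp(-4*I*pi/5))]
      = (1/5)[(8) + (2 + 3*exp(-2*I*pi/5) + exp(-4*I*pi/5) + 2*exp(2*I*pi/5)) + (2 + 3*exp(-4*I*pi/5) + exp(2*I*pi/5) + 2*exp(4*I*pi/5)) + (2 + 2*exp(-4*I*pi/5) + exp(-2*I*pi/5) + 3*exp(4*I*pi/5)) + (2 + 2*exp(-2*I*pi/5) + exp(4*I*pi/5) + 3*exp(2*I*pi/5))] = 10/5 = 2
  <chi_rho, chi_3> = (1/5)[1*(8)*conj(1) + 1*(1 + 2*exp(-4*I*pi/5) + 2*exp(4*I*pi/5) + 3*exp(2*I*pi/5))*conj(exp(-4*I*pi/5)) + 1*(1 + 2*exp(-2*I*pi/5) + 3*exp(4*I*pi/5) + 2*exp(2*I*pi/5))*conj(exp(2*I*pi/5)) + 1*(1 + 2*exp(-2*I*pi/5) + 3*exp(-4*I*pi/5) + 2*exp(2*I*pi/5))*conj(exp(-2*I*pi/5)) + 1*(1 + 3*exp(-2*I*pi/5) + 2*exp(-4*I*pi/5) + 2*exp(4*I*pi/5))*conj(exp(4*I*pi/5))]
      = (1/5)[(8) + (2 + 2*exp(-2*I*pi/5) + 3*exp(-4*I*pi/5) + exp(4*I*pi/5)) + (2 + 2*exp(-4*I*pi/5) + exp(-2*I*pi/5) + 3*exp(2*I*pi/5)) + (2 + 3*exp(-2*I*pi/5) + exp(2*I*pi/5) + 2*exp(4*I*pi/5)) + (2 + exp(-4*I*pi/5) + 3*exp(4*I*pi/5) + 2*exp(2*I*pi/5))] = 10/5 = 2
  <chi_rho, chi_4> = (1/5)[1*(8)*conj(1) + 1*(1 + 2*exp(-4*I*pi/5) + 2*exp(4*I*pi/5) + 3*exp(2*I*pi/5))*conj(exp(-2*I*pi/5)) + 1*(1 + 2*exp(-2*I*pi/5) + 3*exp(4*I*pi/5) + 2*exp(2*I*pi/5))*conj(exp(-4*I*pi/5)) + 1*(1 + 2*exp(-2*I*pi/5) + 3*exp(-4*I*pi/5) + 2*exp(2*I*pi/5))*conj(exp(4*I*pi/5)) + 1*(1 + 3*exp(-2*I*pi/5) + 2*exp(-4*I*pi/5) + 2*exp(4*I*pi/5))*conj(exp(2*I*pi/5))]
      = (1/5)[(8) + (2*exp(-2*I*pi/5) + 2*exp(-4*I*pi/5) + exp(2*I*pi/5) + 3*exp(4*I*pi/5)) + (3*exp(-2*I*pi/5) + 2*exp(-4*I*pi/5) + exp(4*I*pi/5) + 2*exp(2*I*pi/5)) + (2*exp(-2*I*pi/5) + exp(-4*I*pi/5) + 2*exp(4*I*pi/5) + 3*exp(2*I*pi/5)) + (3*exp(-4*I*pi/5) + exp(-2*I*pi/5) + 2*exp(4*I*pi/5) + 2*exp(2*I*pi/5))] = 0/5 = 0
(Exp terms are combined using exp(i*s)*conj(exp(i*t)) = exp(i*(s-t)), and sums of them are collapsed using the identity that for every m > 1 the m distinct m-th roots of unity sum to 0, e.g. 1 + exp(2*I*pi/3) + exp(-2*I*pi/3) = 0.)
Dimension check: dim(rho) = sum (mult * dim) = 1*1 + 3*1 + 2*1 + 2*1 + 0*1 = 8 = chi_rho(e) = 8.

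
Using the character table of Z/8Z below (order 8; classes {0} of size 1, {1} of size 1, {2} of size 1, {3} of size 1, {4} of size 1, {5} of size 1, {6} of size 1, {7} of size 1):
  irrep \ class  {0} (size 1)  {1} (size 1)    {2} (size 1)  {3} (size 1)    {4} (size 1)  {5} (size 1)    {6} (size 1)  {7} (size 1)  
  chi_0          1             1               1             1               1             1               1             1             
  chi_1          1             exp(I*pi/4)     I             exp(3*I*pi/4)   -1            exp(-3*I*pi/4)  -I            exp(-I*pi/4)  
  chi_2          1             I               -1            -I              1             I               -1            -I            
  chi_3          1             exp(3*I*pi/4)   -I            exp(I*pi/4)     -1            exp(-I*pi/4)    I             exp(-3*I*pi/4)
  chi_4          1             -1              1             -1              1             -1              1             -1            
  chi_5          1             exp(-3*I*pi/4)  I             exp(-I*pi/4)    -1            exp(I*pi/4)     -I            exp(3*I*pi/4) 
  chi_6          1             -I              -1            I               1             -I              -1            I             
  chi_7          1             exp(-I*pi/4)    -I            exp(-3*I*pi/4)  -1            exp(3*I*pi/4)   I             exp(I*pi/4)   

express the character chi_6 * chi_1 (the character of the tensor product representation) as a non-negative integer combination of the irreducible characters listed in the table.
chi_6 tensor chi_1 = chi_7 (all other irreducibles have multiplicity 0).

Proof sketch: The character of a tensor product is the pointwise product (chi_6 * chi_1)(C) = chi_6(C) * chi_1(C):
  {0}: (1)*(1), {1}: (-I)*(exp(I*pi/4)), {2}: (-1)*(I), {3}: (I)*(exp(3*I*pi/4)), {4}: (1)*(-1), {5}: (-I)*(exp(-3*I*pi/4)), {6}: (-1)*(-I), {7}: (I)*(exp(-I*pi/4))
so (chi_6 * chi_1) takes values
  {0} -> 1, {1} -> -exp(3*I*pi/4), {2} -> -I, {3} -> exp(-3*I*pi/4), {4} -> -1, {5} -> -exp(-I*pi/4), {6} -> I, {7} -> exp(I*pi/4).
Now take the inner product of this character with each irreducible chi from the table, <chi_6*chi_1, chi> = (1/8) sum_C |C| (chi_6*chi_1)(C) conj(chi(C)):
  <chi_6*chi_1, chi_0> = (1/8)[1*(1)*conj(1) + 1*(-exp(3*I*pi/4))*conj(1) + 1*(-I)*conj(1) + 1*(exp(-3*I*pi/4))*conj(1) + 1*(-1)*conj(1) + 1*(-exp(-I*pi/4))*conj(1) + 1*(I)*conj(1) + 1*(exp(I*pi/4))*conj(1)]
      = (1/8)[(1) + (-exp(3*I*pi/4)) + (-I) + (exp(-3*I*pi/4)) + (-1) + (-exp(-I*pi/4)) + (I) + (exp(I*pi/4))] = 0/8 = 0
  <chi_6*chi_1, chi_1> = (1/8)[1*(1)*conj(1) + 1*(-exp(3*I*pi/4))*conj(exp(I*pi/4)) + 1*(-I)*conj(I) + 1*(exp(-3*I*pi/4))*conj(exp(3*I*pi/4)) + 1*(-1)*conj(-1) + 1*(-exp(-I*pi/4))*conj(exp(-3*I*pi/4)) + 1*(I)*conj(-I) + 1*(exp(I*pi/4))*conj(exp(-I*pi/4))]
      = (1/8)[(1) + (-I) + (-1) + (I) + (1) + (-I) + (-1) + (I)] = 0/8 = 0
  <chi_6*chi_1, chi_2> = (1/8)[1*(1)*conj(1) + 1*(-exp(3*I*pi/4))*conj(I) + 1*(-I)*conj(-1) + 1*(exp(-3*I*pi/4))*conj(-I) + 1*(-1)*conj(1) + 1*(-exp(-I*pi/4))*conj(I) + 1*(I)*conj(-1) + 1*(exp(I*pi/4))*conj(-I)]
      = (1/8)[(1) + (exp(-3*I*pi/4)) + (I) + (exp(-I*pi/4)) + (-1) + (exp(I*pi/4)) + (-I) + (exp(3*I*pi/4))] = 0/8 = 0
  <chi_6*chi_1, chi_3> = (1/8)[1*(1)*conj(1) + 1*(-exp(3*I*pi/4))*conj(exp(3*I*pi/4)) + 1*(-I)*conj(-I) + 1*(exp(-3*I*pi/4))*conj(exp(I*pi/4)) + 1*(-1)*conj(-1) + 1*(-exp(-I*pi/4))*conj(exp(-I*pi/4)) + 1*(I)*conj(I) + 1*(exp(I*pi/4))*conj(exp(-3*I*pi/4))]
      = (1/8)[(1) + (-1) + (1) + (-1) + (1) + (-1) + (1) + (-1)] = 0/8 = 0
  <chi_6*chi_1, chi_4> = (1/8)[1*(1)*conj(1) + 1*(-exp(3*I*pi/4))*conj(-1) + 1*(-I)*conj(1) + 1*(exp(-3*I*pi/4))*conj(-1) + 1*(-1)*conj(1) + 1*(-exp(-I*pi/4))*conj(-1) + 1*(I)*conj(1) + 1*(exp(I*pi/4))*conj(-1)]
      = (1/8)[(1) + (exp(3*I*pi/4)) + (-I) + (-exp(-3*I*pi/4)) + (-1) + (exp(-I*pi/4)) + (I) + (-exp(I*pi/4))] = 0/8 = 0
  <chi_6*chi_1, chi_5> = (1/8)[1*(1)*conj(1) + 1*(-exp(3*I*pi/4))*conj(exp(-3*I*pi/4)) + 1*(-I)*conj(I) + 1*(exp(-3*I*pi/4))*conj(exp(-I*pi/4)) + 1*(-1)*conj(-1) + 1*(-exp(-I*pi/4))*conj(exp(I*pi/4)) + 1*(I)*conj(-I) + 1*(exp(I*pi/4))*conj(exp(3*I*pi/4))]
      = (1/8)[(1) + (I) + (-1) + (-I) + (1) + (I) + (-1) + (-I)] = 0/8 = 0
  <chi_6*chi_1, chi_6> = (1/8)[1*(1)*conj(1) + 1*(-exp(3*I*pi/4))*conj(-I) + 1*(-I)*conj(-1) + 1*(exp(-3*I*pi/4))*conj(I) + 1*(-1)*conj(1) + 1*(-exp(-I*pi/4))*conj(-I) + 1*(I)*conj(-1) + 1*(exp(I*pi/4))*conj(I)]
      = (1/8)[(1) + (-exp(-3*I*pi/4)) + (I) + (-exp(-I*pi/4)) + (-1) + (-exp(I*pi/4)) + (-I) + (-exp(3*I*pi/4))] = 0/8 = 0
  <chi_6*chi_1, chi_7> = (1/8)[1*(1)*conj(1) + 1*(-exp(3*I*pi/4))*conj(exp(-I*pi/4)) + 1*(-I)*conj(-I) + 1*(exp(-3*I*pi/4))*conj(exp(-3*I*pi/4)) + 1*(-1)*conj(-1) + 1*(-exp(-I*pi/4))*conj(exp(3*I*pi/4)) + 1*(I)*conj(I) + 1*(exp(I*pi/4))*conj(exp(I*pi/4))]
      = (1/8)[(1) + (1) + (1) + (1) + (1) + (1) + (1) + (1)] = 8/8 = 1
(Exp terms are combined using exp(i*s)*conj(exp(i*t)) = exp(i*(s-t)), and sums of them are collapsed using the identity that for every m > 1 the m distinct m-th roots of unity sum to 0, e.g. 1 + exp(2*I*pi/3) + exp(-2*I*pi/3) = 0.)
Hence the multiplicities are chi_7: 1. Dimension check: dim(chi_6)*dim(chi_1) = 1*1 = 1 and sum (mult * dim) = 1*1 = 1.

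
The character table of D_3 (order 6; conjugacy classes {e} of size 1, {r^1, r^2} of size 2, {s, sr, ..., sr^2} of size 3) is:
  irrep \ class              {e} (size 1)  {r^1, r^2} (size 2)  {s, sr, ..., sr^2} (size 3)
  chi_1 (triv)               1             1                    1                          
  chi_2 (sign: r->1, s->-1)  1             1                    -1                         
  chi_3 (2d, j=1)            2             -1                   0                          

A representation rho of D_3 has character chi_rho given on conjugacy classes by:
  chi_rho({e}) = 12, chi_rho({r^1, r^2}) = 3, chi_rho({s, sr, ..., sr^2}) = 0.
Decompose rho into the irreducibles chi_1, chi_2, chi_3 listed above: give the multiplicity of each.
Multiplicities: chi_1: 3, chi_2: 3, chi_3: 3.

Solution. Use <chi_rho, chi> = (1/|G|) sum_C |C| * chi_rho(C) * conj(chi(C)) with |G| = 6 for each irreducible chi in the table:
  <chi_rho, chi_1> = (1/6)[1*(12)*conj(1) + 2*(3)*conj(1) + 3*(0)*conj(1)]
      = (1/6)[(12) + (6) + (0)] = 18/6 = 3
  <chi_rho, chi_2> = (1/6)[1*(12)*conj(1) + 2*(3)*conj(1) + 3*(0)*conj(-1)]
      = (1/6)[(12) + (6) + (0)] = 18/6 = 3
  <chi_rho, chi_3> = (1/6)[1*(12)*conj(2) + 2*(3)*conj(-1) + 3*(0)*conj(0)]
      = (1/6)[(24) + (-6) + (0)] = 18/6 = 3
Dimension check: dim(rho) = sum (mult * dim) = 3*1 + 3*1 + 3*2 = 12 = chi_rho(e) = 12.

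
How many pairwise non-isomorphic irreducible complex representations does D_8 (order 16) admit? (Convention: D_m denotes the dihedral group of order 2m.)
7

Details: The number of irreducible complex representations of a finite group equals its number of conjugacy classes. D_8 has 7 conjugacy classes (n/2 + 3 for n even), so D_8 (order 16) has exactly 7 irreducible complex representations.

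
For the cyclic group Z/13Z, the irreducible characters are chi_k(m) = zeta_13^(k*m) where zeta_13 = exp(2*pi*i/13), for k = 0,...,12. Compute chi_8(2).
chi_8(2) = zeta_13^16 = exp(6*I*pi/13)

Reasoning: chi_8(2) = zeta_13^(8*2) = zeta_13^16. Since zeta_13^13 = 1, this equals zeta_13^3 = exp(2*pi*i*3/13) = exp(6*I*pi/13).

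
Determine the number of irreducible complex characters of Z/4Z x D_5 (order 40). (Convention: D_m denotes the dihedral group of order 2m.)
16

The number of irreducible complex representations of a finite group equals its number of conjugacy classes. For a direct product, #classes(G x H) = #classes(G) * #classes(H). Z/4Z has 4 classes (abelian), D_5 has 4 classes, so 4 * 4 = 16, so Z/4Z x D_5 (order 40) has exactly 16 irreducible complex representations.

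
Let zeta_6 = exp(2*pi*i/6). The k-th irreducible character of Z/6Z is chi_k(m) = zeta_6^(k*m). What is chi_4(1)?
chi_4(1) = zeta_6^4 = exp(-2*I*pi/3)

Reasoning: chi_4(1) = zeta_6^(4*1) = zeta_6^4. Since zeta_6^6 = 1, this equals zeta_6^4 = exp(2*pi*i*4/6) = exp(-2*I*pi/3).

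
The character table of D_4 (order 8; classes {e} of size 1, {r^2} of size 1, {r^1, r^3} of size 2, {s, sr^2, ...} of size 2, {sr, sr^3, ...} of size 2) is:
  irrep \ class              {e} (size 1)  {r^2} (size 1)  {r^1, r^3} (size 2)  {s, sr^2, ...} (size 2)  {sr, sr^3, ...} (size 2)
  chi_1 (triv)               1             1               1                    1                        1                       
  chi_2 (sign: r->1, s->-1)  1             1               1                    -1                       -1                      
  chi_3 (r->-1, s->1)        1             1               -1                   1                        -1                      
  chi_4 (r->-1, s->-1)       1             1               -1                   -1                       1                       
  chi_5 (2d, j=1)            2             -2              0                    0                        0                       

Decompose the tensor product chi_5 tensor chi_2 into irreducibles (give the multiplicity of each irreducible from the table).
chi_5 tensor chi_2 = chi_5 (all other irreducibles have multiplicity 0).

Explanation: The character of a tensor product is the pointwise product (chi_5 * chi_2)(C) = chi_5(C) * chi_2(C):
  {e}: (2)*(1), {r^2}: (-2)*(1), {r^1, r^3}: (0)*(1), {s, sr^2, ...}: (0)*(-1), {sr, sr^3, ...}: (0)*(-1)
so (chi_5 * chi_2) takes values
  {e} -> 2, {r^2} -> -2, {r^1, r^3} -> 0, {s, sr^2, ...} -> 0, {sr, sr^3, ...} -> 0.
Now take the inner product of this character with each irreducible chi from the table, <chi_5*chi_2, chi> = (1/8) sum_C |C| (chi_5*chi_2)(C) conj(chi(C)):
  <chi_5*chi_2, chi_1> = (1/8)[1*(2)*conj(1) + 1*(-2)*conj(1) + 2*(0)*conj(1) + 2*(0)*conj(1) + 2*(0)*conj(1)]
      = (1/8)[(2) + (-2) + (0) + (0) + (0)] = 0/8 = 0
  <chi_5*chi_2, chi_2> = (1/8)[1*(2)*conj(1) + 1*(-2)*conj(1) + 2*(0)*conj(1) + 2*(0)*conj(-1) + 2*(0)*conj(-1)]
      = (1/8)[(2) + (-2) + (0) + (0) + (0)] = 0/8 = 0
  <chi_5*chi_2, chi_3> = (1/8)[1*(2)*conj(1) + 1*(-2)*conj(1) + 2*(0)*conj(-1) + 2*(0)*conj(1) + 2*(0)*conj(-1)]
      = (1/8)[(2) + (-2) + (0) + (0) + (0)] = 0/8 = 0
  <chi_5*chi_2, chi_4> = (1/8)[1*(2)*conj(1) + 1*(-2)*conj(1) + 2*(0)*conj(-1) + 2*(0)*conj(-1) + 2*(0)*conj(1)]
      = (1/8)[(2) + (-2) + (0) + (0) + (0)] = 0/8 = 0
  <chi_5*chi_2, chi_5> = (1/8)[1*(2)*conj(2) + 1*(-2)*conj(-2) + 2*(0)*conj(0) + 2*(0)*conj(0) + 2*(0)*conj(0)]
      = (1/8)[(4) + (4) + (0) + (0) + (0)] = 8/8 = 1
Hence the multiplicities are chi_5: 1. Dimension check: dim(chi_5)*dim(chi_2) = 2*1 = 2 and sum (mult * dim) = 1*2 = 2.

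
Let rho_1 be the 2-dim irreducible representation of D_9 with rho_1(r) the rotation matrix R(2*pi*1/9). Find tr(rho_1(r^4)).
chi_{rho_1}(r^4) = 2*cos(2*pi*1*4/9) = -2*cos(pi/9)

rho_1(r^4) is rotation by angle 2*pi*1*4/9, whose trace is 2*cos(2*pi*1*4/9) = -2*cos(pi/9).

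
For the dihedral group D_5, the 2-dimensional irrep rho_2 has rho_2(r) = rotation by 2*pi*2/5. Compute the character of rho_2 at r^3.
chi_{rho_2}(r^3) = 2*cos(2*pi*2*3/5) = -1/2 + sqrt(5)/2

Derivation: rho_2(r^3) is rotation by angle 2*pi*2*3/5, whose trace is 2*cos(2*pi*2*3/5) = -1/2 + sqrt(5)/2.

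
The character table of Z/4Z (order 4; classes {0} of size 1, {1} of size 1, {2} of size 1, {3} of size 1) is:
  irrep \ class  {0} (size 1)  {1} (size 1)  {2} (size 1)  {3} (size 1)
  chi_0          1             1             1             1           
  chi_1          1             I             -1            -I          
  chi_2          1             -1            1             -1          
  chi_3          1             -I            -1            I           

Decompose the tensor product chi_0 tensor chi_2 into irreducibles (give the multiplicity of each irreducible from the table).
chi_0 tensor chi_2 = chi_2 (all other irreducibles have multiplicity 0).

Argument: The character of a tensor product is the pointwise product (chi_0 * chi_2)(C) = chi_0(C) * chi_2(C):
  {0}: (1)*(1), {1}: (1)*(-1), {2}: (1)*(1), {3}: (1)*(-1)
so (chi_0 * chi_2) takes values
  {0} -> 1, {1} -> -1, {2} -> 1, {3} -> -1.
Now take the inner product of this character with each irreducible chi from the table, <chi_0*chi_2, chi> = (1/4) sum_C |C| (chi_0*chi_2)(C) conj(chi(C)):
  <chi_0*chi_2, chi_0> = (1/4)[1*(1)*conj(1) + 1*(-1)*conj(1) + 1*(1)*conj(1) + 1*(-1)*conj(1)]
      = (1/4)[(1) + (-1) + (1) + (-1)] = 0/4 = 0
  <chi_0*chi_2, chi_1> = (1/4)[1*(1)*conj(1) + 1*(-1)*conj(I) + 1*(1)*conj(-1) + 1*(-1)*conj(-I)]
      = (1/4)[(1) + (I) + (-1) + (-I)] = 0/4 = 0
  <chi_0*chi_2, chi_2> = (1/4)[1*(1)*conj(1) + 1*(-1)*conj(-1) + 1*(1)*conj(1) + 1*(-1)*conj(-1)]
      = (1/4)[(1) + (1) + (1) + (1)] = 4/4 = 1
  <chi_0*chi_2, chi_3> = (1/4)[1*(1)*conj(1) + 1*(-1)*conj(-I) + 1*(1)*conj(-1) + 1*(-1)*conj(I)]
      = (1/4)[(1) + (-I) + (-1) + (I)] = 0/4 = 0
(Exp terms are combined using exp(i*s)*conj(exp(i*t)) = exp(i*(s-t)), and sums of them are collapsed using the identity that for every m > 1 the m distinct m-th roots of unity sum to 0, e.g. 1 + exp(2*I*pi/3) + exp(-2*I*pi/3) = 0.)
Hence the multiplicities are chi_2: 1. Dimension check: dim(chi_0)*dim(chi_2) = 1*1 = 1 and sum (mult * dim) = 1*1 = 1.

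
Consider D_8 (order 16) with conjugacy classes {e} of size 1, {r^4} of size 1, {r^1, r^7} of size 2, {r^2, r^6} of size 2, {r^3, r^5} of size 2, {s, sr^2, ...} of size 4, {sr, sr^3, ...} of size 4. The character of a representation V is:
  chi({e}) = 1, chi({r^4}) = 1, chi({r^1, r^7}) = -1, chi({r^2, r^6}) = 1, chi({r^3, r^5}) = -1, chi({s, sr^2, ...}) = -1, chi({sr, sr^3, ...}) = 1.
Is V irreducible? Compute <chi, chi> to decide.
Irreducible: <chi, chi> = 1.

Proof sketch: <chi, chi> = (1/|G|) sum_C |C| * |chi(C)|^2 = (1/16)[1*|1|^2 + 1*|1|^2 + 2*|-1|^2 + 2*|1|^2 + 2*|-1|^2 + 4*|-1|^2 + 4*|1|^2]
  = (1/16)[(1) + (1) + (2) + (2) + (2) + (4) + (4)] = 16/16 = 1.
A character is irreducible iff <chi, chi> = 1, so this representation is irreducible.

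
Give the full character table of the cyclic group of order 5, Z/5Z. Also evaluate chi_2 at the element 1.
Character table of Z/5Z (irreps indexed chi_0,...,chi_4 with chi_k(m) = zeta_5^(k*m), zeta_5 = exp(2*pi*i/5)):
  irrep \ class  {0} (size 1)  {1} (size 1)    {2} (size 1)    {3} (size 1)    {4} (size 1)  
  chi_0          1             1               1               1               1             
  chi_1          1             exp(2*I*pi/5)   exp(4*I*pi/5)   exp(-4*I*pi/5)  exp(-2*I*pi/5)
  chi_2          1             exp(4*I*pi/5)   exp(-2*I*pi/5)  exp(2*I*pi/5)   exp(-4*I*pi/5)
  chi_3          1             exp(-4*I*pi/5)  exp(2*I*pi/5)   exp(-2*I*pi/5)  exp(4*I*pi/5) 
  chi_4          1             exp(-2*I*pi/5)  exp(-4*I*pi/5)  exp(4*I*pi/5)   exp(2*I*pi/5) 

Spot check: chi_2(1) = zeta_5^(2*1) = zeta_5^2 = exp(4*I*pi/5).

Justification: Z/5Z is abelian, so all 5 irreducible complex representations are 1-dimensional. They are given by chi_k(m) = zeta_5^(k*m) for k = 0,...,4. Row orthogonality: sum_m chi_k(m) conj(chi_l(m)) = 5 * [k = l].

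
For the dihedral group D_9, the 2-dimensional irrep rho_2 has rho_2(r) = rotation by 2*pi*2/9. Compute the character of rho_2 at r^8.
chi_{rho_2}(r^8) = 2*cos(2*pi*2*8/9) = 2*cos(4*pi/9)

Reasoning: rho_2(r^8) is rotation by angle 2*pi*2*8/9, whose trace is 2*cos(2*pi*2*8/9) = 2*cos(4*pi/9).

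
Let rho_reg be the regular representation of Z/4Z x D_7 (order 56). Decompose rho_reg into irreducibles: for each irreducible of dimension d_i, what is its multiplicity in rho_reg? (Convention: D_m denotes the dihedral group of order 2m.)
Each irreducible V_i of dimension d_i appears with multiplicity d_i, i.e. rho_reg = (direct sum over all irreducibles V_i) d_i V_i. The irreducible dimensions for Z/4Z x D_7 are 1, 1, 1, 1, 1, 1, 1, 1, 2, 2, 2, 2, 2, 2, 2, 2, 2, 2, 2, 2: 8 irreducibles of dimension 1, each with multiplicity 1; 12 irreducibles of dimension 2, each with multiplicity 2. Total dimension 8*1*1 + 12*2*2 = 56 = |G|.

Reasoning: General theorem: in the regular representation of a finite group G, each irreducible appears with multiplicity equal to its dimension. Check: dim(rho_reg) = sum d_i^2 = 1 + 1 + 1 + 1 + 1 + 1 + 1 + 1 + 4 + 4 + 4 + 4 + 4 + 4 + 4 + 4 + 4 + 4 + 4 + 4 = 56 = |G|.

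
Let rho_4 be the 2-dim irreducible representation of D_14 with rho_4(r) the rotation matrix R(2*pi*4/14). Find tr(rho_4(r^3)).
chi_{rho_4}(r^3) = 2*cos(2*pi*4*3/14) = 2*cos(2*pi/7)

Proof sketch: rho_4(r^3) is rotation by angle 2*pi*4*3/14, whose trace is 2*cos(2*pi*4*3/14) = 2*cos(2*pi/7).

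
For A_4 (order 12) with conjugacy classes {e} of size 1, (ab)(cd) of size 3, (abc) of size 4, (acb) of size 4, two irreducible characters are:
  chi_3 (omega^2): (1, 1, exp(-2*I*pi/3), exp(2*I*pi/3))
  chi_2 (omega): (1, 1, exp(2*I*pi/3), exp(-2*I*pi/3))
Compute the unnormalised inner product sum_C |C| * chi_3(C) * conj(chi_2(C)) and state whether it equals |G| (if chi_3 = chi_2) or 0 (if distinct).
Sum = 0; so <chi_3, chi_2> = 0 (distinct irreducibles are orthogonal).

Solution. Compute term by term over conjugacy classes (|C| * chi_3(C) * conj(chi_2(C))):
  1*(1)*conj(1) + 3*(1)*conj(1) + 4*(exp(-2*I*pi/3))*conj(exp(2*I*pi/3)) + 4*(exp(2*I*pi/3))*conj(exp(-2*I*pi/3))
  = (1) + (3) + (4*exp(2*I*pi/3)) + (4*exp(-2*I*pi/3))
  = 0.
(Exp terms are combined using exp(i*s)*conj(exp(i*t)) = exp(i*(s-t)), and sums of them are collapsed using the identity that for every m > 1 the m distinct m-th roots of unity sum to 0, e.g. 1 + exp(2*I*pi/3) + exp(-2*I*pi/3) = 0.)
Dividing by |G| = 12 gives 0/12 = 0, matching the row-orthogonality relation <chi_3, chi_2> = [chi_3 = chi_2].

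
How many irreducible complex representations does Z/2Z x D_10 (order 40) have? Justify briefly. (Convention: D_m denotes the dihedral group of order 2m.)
16

Proof sketch: The number of irreducible complex representations of a finite group equals its number of conjugacy classes. For a direct product, #classes(G x H) = #classes(G) * #classes(H). Z/2Z has 2 classes (abelian), D_10 has 8 classes, so 2 * 8 = 16, so Z/2Z x D_10 (order 40) has exactly 16 irreducible complex representations.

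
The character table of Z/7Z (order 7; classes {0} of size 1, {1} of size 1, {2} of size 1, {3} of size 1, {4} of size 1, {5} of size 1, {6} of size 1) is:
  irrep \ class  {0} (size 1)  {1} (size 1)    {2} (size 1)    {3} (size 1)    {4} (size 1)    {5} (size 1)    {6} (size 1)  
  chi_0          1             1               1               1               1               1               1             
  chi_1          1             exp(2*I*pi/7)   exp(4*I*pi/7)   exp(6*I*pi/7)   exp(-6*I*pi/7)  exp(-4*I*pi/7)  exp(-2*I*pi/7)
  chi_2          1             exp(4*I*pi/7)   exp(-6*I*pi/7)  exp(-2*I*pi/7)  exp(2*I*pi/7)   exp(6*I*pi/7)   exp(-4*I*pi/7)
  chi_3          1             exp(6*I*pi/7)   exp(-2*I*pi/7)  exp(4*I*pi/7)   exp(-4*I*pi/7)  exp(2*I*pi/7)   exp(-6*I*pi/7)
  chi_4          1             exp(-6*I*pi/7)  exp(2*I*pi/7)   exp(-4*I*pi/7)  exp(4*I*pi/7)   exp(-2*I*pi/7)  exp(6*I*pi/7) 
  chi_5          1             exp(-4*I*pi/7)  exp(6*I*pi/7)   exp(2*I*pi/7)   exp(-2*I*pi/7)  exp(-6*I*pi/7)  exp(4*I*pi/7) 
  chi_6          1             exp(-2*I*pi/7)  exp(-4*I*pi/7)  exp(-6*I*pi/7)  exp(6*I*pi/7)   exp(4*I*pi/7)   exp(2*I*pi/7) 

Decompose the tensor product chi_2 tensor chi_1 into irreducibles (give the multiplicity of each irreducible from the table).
chi_2 tensor chi_1 = chi_3 (all other irreducibles have multiplicity 0).

Reasoning: The character of a tensor product is the pointwise product (chi_2 * chi_1)(C) = chi_2(C) * chi_1(C):
  {0}: (1)*(1), {1}: (exp(4*I*pi/7))*(exp(2*I*pi/7)), {2}: (exp(-6*I*pi/7))*(exp(4*I*pi/7)), {3}: (exp(-2*I*pi/7))*(exp(6*I*pi/7)), {4}: (exp(2*I*pi/7))*(exp(-6*I*pi/7)), {5}: (exp(6*I*pi/7))*(exp(-4*I*pi/7)), {6}: (exp(-4*I*pi/7))*(exp(-2*I*pi/7))
so (chi_2 * chi_1) takes values
  {0} -> 1, {1} -> exp(6*I*pi/7), {2} -> exp(-2*I*pi/7), {3} -> exp(4*I*pi/7), {4} -> exp(-4*I*pi/7), {5} -> exp(2*I*pi/7), {6} -> exp(-6*I*pi/7).
Now take the inner product of this character with each irreducible chi from the table, <chi_2*chi_1, chi> = (1/7) sum_C |C| (chi_2*chi_1)(C) conj(chi(C)):
  <chi_2*chi_1, chi_0> = (1/7)[1*(1)*conj(1) + 1*(exp(6*I*pi/7))*conj(1) + 1*(exp(-2*I*pi/7))*conj(1) + 1*(exp(4*I*pi/7))*conj(1) + 1*(exp(-4*I*pi/7))*conj(1) + 1*(exp(2*I*pi/7))*conj(1) + 1*(exp(-6*I*pi/7))*conj(1)]
      = (1/7)[(1) + (exp(6*I*pi/7)) + (exp(-2*I*pi/7)) + (exp(4*I*pi/7)) + (exp(-4*I*pi/7)) + (exp(2*I*pi/7)) + (exp(-6*I*pi/7))] = 0/7 = 0
  <chi_2*chi_1, chi_1> = (1/7)[1*(1)*conj(1) + 1*(exp(6*I*pi/7))*conj(exp(2*I*pi/7)) + 1*(exp(-2*I*pi/7))*conj(exp(4*I*pi/7)) + 1*(exp(4*I*pi/7))*conj(exp(6*I*pi/7)) + 1*(exp(-4*I*pi/7))*conj(exp(-6*I*pi/7)) + 1*(exp(2*I*pi/7))*conj(exp(-4*I*pi/7)) + 1*(exp(-6*I*pi/7))*conj(exp(-2*I*pi/7))]
      = (1/7)[(1) + (exp(4*I*pi/7)) + (exp(-6*I*pi/7)) + (exp(-2*I*pi/7)) + (exp(2*I*pi/7)) + (exp(6*I*pi/7)) + (exp(-4*I*pi/7))] = 0/7 = 0
  <chi_2*chi_1, chi_2> = (1/7)[1*(1)*conj(1) + 1*(exp(6*I*pi/7))*conj(exp(4*I*pi/7)) + 1*(exp(-2*I*pi/7))*conj(exp(-6*I*pi/7)) + 1*(exp(4*I*pi/7))*conj(exp(-2*I*pi/7)) + 1*(exp(-4*I*pi/7))*conj(exp(2*I*pi/7)) + 1*(exp(2*I*pi/7))*conj(exp(6*I*pi/7)) + 1*(exp(-6*I*pi/7))*conj(exp(-4*I*pi/7))]
      = (1/7)[(1) + (exp(2*I*pi/7)) + (exp(4*I*pi/7)) + (exp(6*I*pi/7)) + (exp(-6*I*pi/7)) + (exp(-4*I*pi/7)) + (exp(-2*I*pi/7))] = 0/7 = 0
  <chi_2*chi_1, chi_3> = (1/7)[1*(1)*conj(1) + 1*(exp(6*I*pi/7))*conj(exp(6*I*pi/7)) + 1*(exp(-2*I*pi/7))*conj(exp(-2*I*pi/7)) + 1*(exp(4*I*pi/7))*conj(exp(4*I*pi/7)) + 1*(exp(-4*I*pi/7))*conj(exp(-4*I*pi/7)) + 1*(exp(2*I*pi/7))*conj(exp(2*I*pi/7)) + 1*(exp(-6*I*pi/7))*conj(exp(-6*I*pi/7))]
      = (1/7)[(1) + (1) + (1) + (1) + (1) + (1) + (1)] = 7/7 = 1
  <chi_2*chi_1, chi_4> = (1/7)[1*(1)*conj(1) + 1*(exp(6*I*pi/7))*conj(exp(-6*I*pi/7)) + 1*(exp(-2*I*pi/7))*conj(exp(2*I*pi/7)) + 1*(exp(4*I*pi/7))*conj(exp(-4*I*pi/7)) + 1*(exp(-4*I*pi/7))*conj(exp(4*I*pi/7)) + 1*(exp(2*I*pi/7))*conj(exp(-2*I*pi/7)) + 1*(exp(-6*I*pi/7))*conj(exp(6*I*pi/7))]
      = (1/7)[(1) + (exp(-2*I*pi/7)) + (exp(-4*I*pi/7)) + (exp(-6*I*pi/7)) + (exp(6*I*pi/7)) + (exp(4*I*pi/7)) + (exp(2*I*pi/7))] = 0/7 = 0
  <chi_2*chi_1, chi_5> = (1/7)[1*(1)*conj(1) + 1*(exp(6*I*pi/7))*conj(exp(-4*I*pi/7)) + 1*(exp(-2*I*pi/7))*conj(exp(6*I*pi/7)) + 1*(exp(4*I*pi/7))*conj(exp(2*I*pi/7)) + 1*(exp(-4*I*pi/7))*conj(exp(-2*I*pi/7)) + 1*(exp(2*I*pi/7))*conj(exp(-6*I*pi/7)) + 1*(exp(-6*I*pi/7))*conj(exp(4*I*pi/7))]
      = (1/7)[(1) + (exp(-4*I*pi/7)) + (exp(6*I*pi/7)) + (exp(2*I*pi/7)) + (exp(-2*I*pi/7)) + (exp(-6*I*pi/7)) + (exp(4*I*pi/7))] = 0/7 = 0
  <chi_2*chi_1, chi_6> = (1/7)[1*(1)*conj(1) + 1*(exp(6*I*pi/7))*conj(exp(-2*I*pi/7)) + 1*(exp(-2*I*pi/7))*conj(exp(-4*I*pi/7)) + 1*(exp(4*I*pi/7))*conj(exp(-6*I*pi/7)) + 1*(exp(-4*I*pi/7))*conj(exp(6*I*pi/7)) + 1*(exp(2*I*pi/7))*conj(exp(4*I*pi/7)) + 1*(exp(-6*I*pi/7))*conj(exp(2*I*pi/7))]
      = (1/7)[(1) + (exp(-6*I*pi/7)) + (exp(2*I*pi/7)) + (exp(-4*I*pi/7)) + (exp(4*I*pi/7)) + (exp(-2*I*pi/7)) + (exp(6*I*pi/7))] = 0/7 = 0
(Exp terms are combined using exp(i*s)*conj(exp(i*t)) = exp(i*(s-t)), and sums of them are collapsed using the identity that for every m > 1 the m distinct m-th roots of unity sum to 0, e.g. 1 + exp(2*I*pi/3) + exp(-2*I*pi/3) = 0.)
Hence the multiplicities are chi_3: 1. Dimension check: dim(chi_2)*dim(chi_1) = 1*1 = 1 and sum (mult * dim) = 1*1 = 1.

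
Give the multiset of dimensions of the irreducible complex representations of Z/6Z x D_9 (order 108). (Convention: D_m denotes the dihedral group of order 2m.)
Dimensions: 1, 1, 1, 1, 1, 1, 1, 1, 1, 1, 1, 1, 2, 2, 2, 2, 2, 2, 2, 2, 2, 2, 2, 2, 2, 2, 2, 2, 2, 2, 2, 2, 2, 2, 2, 2

Derivation: There are 36 irreducibles (= number of conjugacy classes). Their dimensions d_i satisfy sum d_i^2 = |G| = 108: 1 + 1 + 1 + 1 + 1 + 1 + 1 + 1 + 1 + 1 + 1 + 1 + 4 + 4 + 4 + 4 + 4 + 4 + 4 + 4 + 4 + 4 + 4 + 4 + 4 + 4 + 4 + 4 + 4 + 4 + 4 + 4 + 4 + 4 + 4 + 4 = 108. (For the product with Z/6Z: each of the 6 1-dim characters of Z/6Z tensors with each irrep of D_9, giving 6 copies of each D_9-dimension.)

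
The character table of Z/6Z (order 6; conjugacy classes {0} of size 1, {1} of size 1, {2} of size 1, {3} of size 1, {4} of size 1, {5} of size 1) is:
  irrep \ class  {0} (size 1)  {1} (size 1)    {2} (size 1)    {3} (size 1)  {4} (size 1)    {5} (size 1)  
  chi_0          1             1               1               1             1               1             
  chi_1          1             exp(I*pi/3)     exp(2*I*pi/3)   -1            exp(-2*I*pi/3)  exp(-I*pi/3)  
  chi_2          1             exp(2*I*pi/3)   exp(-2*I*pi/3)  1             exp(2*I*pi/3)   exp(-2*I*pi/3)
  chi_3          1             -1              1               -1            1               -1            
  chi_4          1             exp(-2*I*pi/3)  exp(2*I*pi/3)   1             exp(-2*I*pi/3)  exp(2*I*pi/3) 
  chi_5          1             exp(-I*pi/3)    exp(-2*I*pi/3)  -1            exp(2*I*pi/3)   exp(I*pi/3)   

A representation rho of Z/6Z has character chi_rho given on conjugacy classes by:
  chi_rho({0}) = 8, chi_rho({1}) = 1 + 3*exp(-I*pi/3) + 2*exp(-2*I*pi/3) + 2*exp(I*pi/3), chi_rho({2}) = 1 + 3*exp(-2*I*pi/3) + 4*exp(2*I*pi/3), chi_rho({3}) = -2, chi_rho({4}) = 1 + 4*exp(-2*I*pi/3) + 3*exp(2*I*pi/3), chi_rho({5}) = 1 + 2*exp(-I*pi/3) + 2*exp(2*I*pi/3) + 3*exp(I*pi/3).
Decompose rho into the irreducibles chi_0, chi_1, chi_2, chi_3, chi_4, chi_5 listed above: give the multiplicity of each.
Multiplicities: chi_0: 1, chi_1: 2, chi_2: 0, chi_3: 0, chi_4: 2, chi_5: 3.

Why: Use <chi_rho, chi> = (1/|G|) sum_C |C| * chi_rho(C) * conj(chi(C)) with |G| = 6 for each irreducible chi in the table:
  <chi_rho, chi_0> = (1/6)[1*(8)*conj(1) + 1*(1 + 3*exp(-I*pi/3) + 2*exp(-2*I*pi/3) + 2*exp(I*pi/3))*conj(1) + 1*(1 + 3*exp(-2*I*pi/3) + 4*exp(2*I*pi/3))*conj(1) + 1*(-2)*conj(1) + 1*(1 + 4*exp(-2*I*pi/3) + 3*exp(2*I*pi/3))*conj(1) + 1*(1 + 2*exp(-I*pi/3) + 2*exp(2*I*pi/3) + 3*exp(I*pi/3))*conj(1)]
      = (1/6)[(8) + (1 + 3*exp(-I*pi/3) + 2*exp(-2*I*pi/3) + 2*exp(I*pi/3)) + (1 + 3*exp(-2*I*pi/3) + 4*exp(2*I*pi/3)) + (-2) + (1 + 4*exp(-2*I*pi/3) + 3*exp(2*I*pi/3)) + (1 + 2*exp(-I*pi/3) + 2*exp(2*I*pi/3) + 3*exp(I*pi/3))] = 6/6 = 1
  <chi_rho, chi_1> = (1/6)[1*(8)*conj(1) + 1*(1 + 3*exp(-I*pi/3) + 2*exp(-2*I*pi/3) + 2*exp(I*pi/3))*conj(exp(I*pi/3)) + 1*(1 + 3*exp(-2*I*pi/3) + 4*exp(2*I*pi/3))*conj(exp(2*I*pi/3)) + 1*(-2)*conj(-1) + 1*(1 + 4*exp(-2*I*pi/3) + 3*exp(2*I*pi/3))*conj(exp(-2*I*pi/3)) + 1*(1 + 2*exp(-I*pi/3) + 2*exp(2*I*pi/3) + 3*exp(I*pi/3))*conj(exp(-I*pi/3))]
      = (1/6)[(8) + (3*exp(-2*I*pi/3) + exp(-I*pi/3)) + (4 + exp(-2*I*pi/3) + 3*exp(2*I*pi/3)) + (2) + (4 + 3*exp(-2*I*pi/3) + exp(2*I*pi/3)) + (exp(I*pi/3) + 3*exp(2*I*pi/3))] = 12/6 = 2
  <chi_rho, chi_2> = (1/6)[1*(8)*conj(1) + 1*(1 + 3*exp(-I*pi/3) + 2*exp(-2*I*pi/3) + 2*exp(I*pi/3))*conj(exp(2*I*pi/3)) + 1*(1 + 3*exp(-2*I*pi/3) + 4*exp(2*I*pi/3))*conj(exp(-2*I*pi/3)) + 1*(-2)*conj(1) + 1*(1 + 4*exp(-2*I*pi/3) + 3*exp(2*I*pi/3))*conj(exp(2*I*pi/3)) + 1*(1 + 2*exp(-I*pi/3) + 2*exp(2*I*pi/3) + 3*exp(I*pi/3))*conj(exp(-2*I*pi/3))]
      = (1/6)[(8) + (-3 + 2*exp(-I*pi/3) + exp(-2*I*pi/3) + 2*exp(2*I*pi/3)) + (3 + 4*exp(-2*I*pi/3) + exp(2*I*pi/3)) + (-2) + (3 + exp(-2*I*pi/3) + 4*exp(2*I*pi/3)) + (-3 + 2*exp(-2*I*pi/3) + exp(2*I*pi/3) + 2*exp(I*pi/3))] = 0/6 = 0
  <chi_rho, chi_3> = (1/6)[1*(8)*conj(1) + 1*(1 + 3*exp(-I*pi/3) + 2*exp(-2*I*pi/3) + 2*exp(I*pi/3))*conj(-1) + 1*(1 + 3*exp(-2*I*pi/3) + 4*exp(2*I*pi/3))*conj(1) + 1*(-2)*conj(-1) + 1*(1 + 4*exp(-2*I*pi/3) + 3*exp(2*I*pi/3))*conj(1) + 1*(1 + 2*exp(-I*pi/3) + 2*exp(2*I*pi/3) + 3*exp(I*pi/3))*conj(-1)]
      = (1/6)[(8) + (-1 - 2*exp(I*pi/3) - 2*exp(-2*I*pi/3) - 3*exp(-I*pi/3)) + (1 + 3*exp(-2*I*pi/3) + 4*exp(2*I*pi/3)) + (2) + (1 + 4*exp(-2*I*pi/3) + 3*exp(2*I*pi/3)) + (-1 - 3*exp(I*pi/3) - 2*exp(2*I*pi/3) - 2*exp(-I*pi/3))] = 0/6 = 0
  <chi_rho, chi_4> = (1/6)[1*(8)*conj(1) + 1*(1 + 3*exp(-I*pi/3) + 2*exp(-2*I*pi/3) + 2*exp(I*pi/3))*conj(exp(-2*I*pi/3)) + 1*(1 + 3*exp(-2*I*pi/3) + 4*exp(2*I*pi/3))*conj(exp(2*I*pi/3)) + 1*(-2)*conj(1) + 1*(1 + 4*exp(-2*I*pi/3) + 3*exp(2*I*pi/3))*conj(exp(-2*I*pi/3)) + 1*(1 + 2*exp(-I*pi/3) + 2*exp(2*I*pi/3) + 3*exp(I*pi/3))*conj(exp(2*I*pi/3))]
      = (1/6)[(8) + (exp(2*I*pi/3) + 3*exp(I*pi/3)) + (4 + exp(-2*I*pi/3) + 3*exp(2*I*pi/3)) + (-2) + (4 + 3*exp(-2*I*pi/3) + exp(2*I*pi/3)) + (3*exp(-I*pi/3) + exp(-2*I*pi/3))] = 12/6 = 2
  <chi_rho, chi_5> = (1/6)[1*(8)*conj(1) + 1*(1 + 3*exp(-I*pi/3) + 2*exp(-2*I*pi/3) + 2*exp(I*pi/3))*conj(exp(-I*pi/3)) + 1*(1 + 3*exp(-2*I*pi/3) + 4*exp(2*I*pi/3))*conj(exp(-2*I*pi/3)) + 1*(-2)*conj(-1) + 1*(1 + 4*exp(-2*I*pi/3) + 3*exp(2*I*pi/3))*conj(exp(2*I*pi/3)) + 1*(1 + 2*exp(-I*pi/3) + 2*exp(2*I*pi/3) + 3*exp(I*pi/3))*conj(exp(I*pi/3))]
      = (1/6)[(8) + (3 + 2*exp(-I*pi/3) + exp(I*pi/3) + 2*exp(2*I*pi/3)) + (3 + 4*exp(-2*I*pi/3) + exp(2*I*pi/3)) + (2) + (3 + exp(-2*I*pi/3) + 4*exp(2*I*pi/3)) + (3 + 2*exp(-2*I*pi/3) + exp(-I*pi/3) + 2*exp(I*pi/3))] = 18/6 = 3
(Exp terms are combined using exp(i*s)*conj(exp(i*t)) = exp(i*(s-t)), and sums of them are collapsed using the identity that for every m > 1 the m distinct m-th roots of unity sum to 0, e.g. 1 + exp(2*I*pi/3) + exp(-2*I*pi/3) = 0.)
Dimension check: dim(rho) = sum (mult * dim) = 1*1 + 2*1 + 0*1 + 0*1 + 2*1 + 3*1 = 8 = chi_rho(e) = 8.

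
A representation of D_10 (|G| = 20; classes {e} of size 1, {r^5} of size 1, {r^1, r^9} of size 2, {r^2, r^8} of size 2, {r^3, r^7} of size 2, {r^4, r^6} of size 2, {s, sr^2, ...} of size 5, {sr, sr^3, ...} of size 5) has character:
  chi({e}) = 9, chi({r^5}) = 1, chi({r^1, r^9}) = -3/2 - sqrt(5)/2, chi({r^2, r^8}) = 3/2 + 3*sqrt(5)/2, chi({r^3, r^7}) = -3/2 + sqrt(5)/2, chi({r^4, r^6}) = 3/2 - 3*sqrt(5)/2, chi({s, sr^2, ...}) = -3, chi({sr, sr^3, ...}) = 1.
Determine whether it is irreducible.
Not irreducible (reducible): <chi, chi> = 10 > 1.

<chi, chi> = (1/|G|) sum_C |C| * |chi(C)|^2 = (1/20)[1*|9|^2 + 1*|1|^2 + 2*|-3/2 - sqrt(5)/2|^2 + 2*|3/2 + 3*sqrt(5)/2|^2 + 2*|-3/2 + sqrt(5)/2|^2 + 2*|3/2 - 3*sqrt(5)/2|^2 + 5*|-3|^2 + 5*|1|^2]
  = (1/20)[(81) + (1) + (3*sqrt(5) + 7) + (9*sqrt(5) + 27) + (7 - 3*sqrt(5)) + (27 - 9*sqrt(5)) + (45) + (5)] = 200/20 = 10.
A character is irreducible iff <chi, chi> = 1, so this representation is reducible.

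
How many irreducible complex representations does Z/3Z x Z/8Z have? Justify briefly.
24

Details: The number of irreducible complex representations of a finite group equals its number of conjugacy classes. Z/3Z x Z/8Z is abelian of order 24, so every element is its own conjugacy class: 24 classes, so Z/3Z x Z/8Z (order 24) has exactly 24 irreducible complex representations.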